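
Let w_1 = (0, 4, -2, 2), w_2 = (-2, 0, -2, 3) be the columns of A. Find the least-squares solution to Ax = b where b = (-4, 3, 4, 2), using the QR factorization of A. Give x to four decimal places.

w_1 = (0, 4, -2, 2); ‖w_1‖ = 4.8990, so q_1 = (0.0000, 0.8165, -0.4082, 0.4082).
q_1·w_2 = 0.0000·(-2) + 0.8165·0 + (-0.4082)·(-2) + 0.4082·3 = 2.0412.
u_2 = w_2 − 2.0412·q_1 = (-2.0000, -1.6667, -1.1667, 2.1667).
‖u_2‖ = 3.5824, so q_2 = (-0.5583, -0.4652, -0.3257, 0.6048).
Qᵀb = (1.6330, 0.7444).
Back-substitute: x_2 = 0.7444/3.5824 = 0.2078.
x_1 = (1.6330 − 2.0412·0.2078)/4.8990 = 0.2468.

x = (0.2468, 0.2078)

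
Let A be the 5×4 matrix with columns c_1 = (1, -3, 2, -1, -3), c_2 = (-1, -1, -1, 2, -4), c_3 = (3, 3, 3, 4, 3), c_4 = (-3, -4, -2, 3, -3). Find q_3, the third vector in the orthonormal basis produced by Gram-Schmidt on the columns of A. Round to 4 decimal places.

c_1 = (1, -3, 2, -1, -3); ‖c_1‖ = 4.8990, so q_1 = (0.2041, -0.6124, 0.4082, -0.2041, -0.6124).
q_1·c_2 = 0.2041·(-1) + (-0.6124)·(-1) + 0.4082·(-1) + (-0.2041)·2 + (-0.6124)·(-4) = 2.0412.
u_2 = c_2 − 2.0412·q_1 = (-1.4167, 0.2500, -1.8333, 2.4167, -2.7500).
‖u_2‖ = 4.3397, so q_2 = (-0.3264, 0.0576, -0.4225, 0.5569, -0.6337).
q_1·c_3 = 0.2041·3 + (-0.6124)·3 + 0.4082·3 + (-0.2041)·4 + (-0.6124)·3 = -2.6536; q_2·c_3 = (-0.3264)·3 + 0.0576·3 + (-0.4225)·3 + 0.5569·4 + (-0.6337)·3 = -1.7474.
u_3 = c_3 + 2.6536·q_1 + 1.7474·q_2 = (2.9712, 1.4757, 3.3451, 4.4314, 0.2677).
‖u_3‖ = 6.4734, so q_3 = (0.4590, 0.2280, 0.5168, 0.6846, 0.0414).

q_3 = (0.4590, 0.2280, 0.5168, 0.6846, 0.0414)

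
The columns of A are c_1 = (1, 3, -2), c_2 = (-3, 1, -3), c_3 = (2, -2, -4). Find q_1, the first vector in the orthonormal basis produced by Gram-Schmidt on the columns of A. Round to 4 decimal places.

q_1 = c_1/‖c_1‖ = (1, 3, -2)/3.7417 = (0.2673, 0.8018, -0.5345).

q_1 = (0.2673, 0.8018, -0.5345)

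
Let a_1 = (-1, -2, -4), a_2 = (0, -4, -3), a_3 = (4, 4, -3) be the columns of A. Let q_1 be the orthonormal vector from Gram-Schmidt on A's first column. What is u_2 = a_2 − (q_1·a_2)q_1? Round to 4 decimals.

a_1 = (-1, -2, -4); ‖a_1‖ = 4.5826, so q_1 = (-0.2182, -0.4364, -0.8729).
q_1·a_2 = (-0.2182)·0 + (-0.4364)·(-4) + (-0.8729)·(-3) = 4.3644.
u_2 = a_2 − 4.3644·q_1 = (0.9524, -2.0952, 0.8095).

u_2 = (0.9524, -2.0952, 0.8095)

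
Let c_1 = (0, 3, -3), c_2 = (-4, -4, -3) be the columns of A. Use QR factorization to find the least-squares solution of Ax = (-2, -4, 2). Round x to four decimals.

c_1 = (0, 3, -3); ‖c_1‖ = 4.2426, so q_1 = (0.0000, 0.7071, -0.7071).
q_1·c_2 = 0.0000·(-4) + 0.7071·(-4) + (-0.7071)·(-3) = -0.7071.
u_2 = c_2 + 0.7071·q_1 = (-4.0000, -3.5000, -3.5000).
‖u_2‖ = 6.3640, so q_2 = (-0.6285, -0.5500, -0.5500).
Qᵀb = (-4.2426, 2.3570).
Back-substitute: x_2 = 2.3570/6.3640 = 0.3704.
x_1 = (-4.2426 + 0.7071·0.3704)/4.2426 = -0.9383.

x = (-0.9383, 0.3704)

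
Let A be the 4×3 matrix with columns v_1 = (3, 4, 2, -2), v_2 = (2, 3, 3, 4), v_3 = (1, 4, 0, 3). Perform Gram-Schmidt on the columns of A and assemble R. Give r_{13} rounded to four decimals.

r_{13} = 2.2630

q_1 = v_1/‖v_1‖ = (3, 4, 2, -2)/5.7446 = (0.5222, 0.6963, 0.3482, -0.3482).
r_{13} = q_1·v_3 = 2.2630.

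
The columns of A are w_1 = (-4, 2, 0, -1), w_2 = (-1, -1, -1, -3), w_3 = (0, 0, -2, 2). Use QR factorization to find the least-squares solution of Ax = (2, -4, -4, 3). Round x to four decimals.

w_1 = (-4, 2, 0, -1); ‖w_1‖ = 4.5826, so q_1 = (-0.8729, 0.4364, 0.0000, -0.2182).
q_1·w_2 = (-0.8729)·(-1) + 0.4364·(-1) + 0.0000·(-1) + (-0.2182)·(-3) = 1.0911.
u_2 = w_2 − 1.0911·q_1 = (-0.0476, -1.4762, -1.0000, -2.7619).
‖u_2‖ = 3.2878, so q_2 = (-0.0145, -0.4490, -0.3042, -0.8401).
q_1·w_3 = (-0.8729)·0 + 0.4364·0 + 0.0000·(-2) + (-0.2182)·2 = -0.4364; q_2·w_3 = (-0.0145)·0 + (-0.4490)·0 + (-0.3042)·(-2) + (-0.8401)·2 = -1.0718.
u_3 = w_3 + 0.4364·q_1 + 1.0718·q_2 = (-0.3965, -0.2907, -2.3260, 1.0044).
‖u_3‖ = 2.5809, so q_3 = (-0.1536, -0.1127, -0.9012, 0.3892).
Qᵀb = (-4.1461, 0.4635, 4.9159).
Back-substitute: x_3 = 4.9159/2.5809 = 1.9048.
x_2 = (0.4635 + 1.0718·1.9048)/3.2878 = 0.7619.
x_1 = (-4.1461 − 1.0911·0.7619 + 0.4364·1.9048)/4.5826 = -0.9048.

x = (-0.9048, 0.7619, 1.9048)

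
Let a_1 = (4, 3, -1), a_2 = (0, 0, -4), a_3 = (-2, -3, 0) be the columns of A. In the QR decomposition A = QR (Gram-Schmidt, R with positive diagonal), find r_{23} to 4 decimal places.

a_1 = (4, 3, -1); ‖a_1‖ = 5.0990, so e_1 = (0.7845, 0.5883, -0.1961).
e_1·a_2 = 0.7845·0 + 0.5883·0 + (-0.1961)·(-4) = 0.7845.
u_2 = a_2 − 0.7845·e_1 = (-0.6154, -0.4615, -3.8462).
‖u_2‖ = 3.9223, so e_2 = (-0.1569, -0.1177, -0.9806).
r_{23} = e_2·a_3 = 0.6668.

r_{23} = 0.6668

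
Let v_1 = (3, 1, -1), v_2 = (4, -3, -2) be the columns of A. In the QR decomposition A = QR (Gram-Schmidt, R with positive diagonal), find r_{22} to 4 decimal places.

v_1 = (3, 1, -1); ‖v_1‖ = 3.3166, so q_1 = (0.9045, 0.3015, -0.3015).
q_1·v_2 = 0.9045·4 + 0.3015·(-3) + (-0.3015)·(-2) = 3.3166.
u_2 = v_2 − 3.3166·q_1 = (1.0000, -4.0000, -1.0000).
r_{22} = ‖u_2‖ = 4.2426.

r_{22} = 4.2426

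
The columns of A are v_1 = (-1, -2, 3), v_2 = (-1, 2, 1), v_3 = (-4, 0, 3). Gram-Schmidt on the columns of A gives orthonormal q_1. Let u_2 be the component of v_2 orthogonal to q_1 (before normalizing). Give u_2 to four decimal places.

u_2 = (-1.0000, 2.0000, 1.0000)

v_1 = (-1, -2, 3); ‖v_1‖ = 3.7417, so q_1 = (-0.2673, -0.5345, 0.8018).
q_1·v_2 = (-0.2673)·(-1) + (-0.5345)·2 + 0.8018·1 = 0.0000.
u_2 = v_2 + 0.0000·q_1 = (-1.0000, 2.0000, 1.0000).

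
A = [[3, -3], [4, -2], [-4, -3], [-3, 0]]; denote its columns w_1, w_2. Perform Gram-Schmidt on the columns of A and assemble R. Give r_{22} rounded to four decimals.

e_1 = w_1/‖w_1‖ = (3, 4, -4, -3)/7.0711 = (0.4243, 0.5657, -0.5657, -0.4243).
r_{12} = e_1·w_2 = -0.7071.
u_2 = w_2 + 0.7071·e_1 = (-2.7000, -1.6000, -3.4000, -0.3000).
r_{22} = ‖u_2‖ = 4.6368.

r_{22} = 4.6368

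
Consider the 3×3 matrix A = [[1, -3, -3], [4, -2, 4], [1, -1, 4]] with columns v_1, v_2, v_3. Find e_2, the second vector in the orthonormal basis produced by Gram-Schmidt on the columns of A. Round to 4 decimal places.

e_1 = v_1/‖v_1‖ = (1, 4, 1)/4.2426 = (0.2357, 0.9428, 0.2357).
r_{12} = e_1·v_2 = -2.8284.
u_2 = v_2 + 2.8284·e_1 = (-2.3333, 0.6667, -0.3333).
‖u_2‖ = 2.4495, so e_2 = (-0.9526, 0.2722, -0.1361).

e_2 = (-0.9526, 0.2722, -0.1361)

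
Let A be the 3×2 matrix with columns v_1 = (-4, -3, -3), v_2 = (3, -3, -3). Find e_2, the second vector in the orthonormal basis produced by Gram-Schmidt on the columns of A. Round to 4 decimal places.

v_1 = (-4, -3, -3); ‖v_1‖ = 5.8310, so e_1 = (-0.6860, -0.5145, -0.5145).
e_1·v_2 = (-0.6860)·3 + (-0.5145)·(-3) + (-0.5145)·(-3) = 1.0290.
u_2 = v_2 − 1.0290·e_1 = (3.7059, -2.4706, -2.4706).
‖u_2‖ = 5.0932, so e_2 = (0.7276, -0.4851, -0.4851).

e_2 = (0.7276, -0.4851, -0.4851)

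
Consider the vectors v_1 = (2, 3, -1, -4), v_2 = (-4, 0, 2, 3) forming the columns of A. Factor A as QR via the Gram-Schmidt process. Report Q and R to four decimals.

Q = [[0.3651, -0.7063], [0.5477, 0.6133], [-0.1826, 0.3531], [-0.7303, 0.0186]], R = [[5.4772, -4.0166], [0.0000, 3.5870]]

v_1 = (2, 3, -1, -4); ‖v_1‖ = 5.4772, so q_1 = (0.3651, 0.5477, -0.1826, -0.7303).
q_1·v_2 = 0.3651·(-4) + 0.5477·0 + (-0.1826)·2 + (-0.7303)·3 = -4.0166.
u_2 = v_2 + 4.0166·q_1 = (-2.5333, 2.2000, 1.2667, 0.0667).
‖u_2‖ = 3.5870, so q_2 = (-0.7063, 0.6133, 0.3531, 0.0186).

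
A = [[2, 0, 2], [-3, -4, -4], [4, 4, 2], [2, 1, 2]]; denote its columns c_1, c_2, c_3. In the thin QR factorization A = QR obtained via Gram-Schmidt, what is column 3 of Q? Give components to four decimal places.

e_3 = (0.2326, -0.6513, -0.6979, 0.1861)

e_1 = c_1/‖c_1‖ = (2, -3, 4, 2)/5.7446 = (0.3482, -0.5222, 0.6963, 0.3482).
r_{12} = e_1·c_2 = 5.2223.
u_2 = c_2 − 5.2223·e_1 = (-1.8182, -1.2727, 0.3636, -0.8182).
‖u_2‖ = 2.3932, so e_2 = (-0.7597, -0.5318, 0.1519, -0.3419).
r_{13} = e_1·c_3 = 4.8742; r_{23} = e_2·c_3 = 0.2279.
u_3 = c_3 − 4.8742·e_1 − 0.2279·e_2 = (0.4762, -1.3333, -1.4286, 0.3810).
‖u_3‖ = 2.0471, so e_3 = (0.2326, -0.6513, -0.6979, 0.1861).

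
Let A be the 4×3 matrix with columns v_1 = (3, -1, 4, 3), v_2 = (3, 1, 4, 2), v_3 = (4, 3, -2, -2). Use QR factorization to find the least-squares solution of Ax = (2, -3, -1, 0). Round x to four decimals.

x = (2.0603, -2.1474, 0.5377)

v_1 = (3, -1, 4, 3); ‖v_1‖ = 5.9161, so e_1 = (0.5071, -0.1690, 0.6761, 0.5071).
e_1·v_2 = 0.5071·3 + (-0.1690)·1 + 0.6761·4 + 0.5071·2 = 5.0709.
u_2 = v_2 − 5.0709·e_1 = (0.4286, 1.8571, 0.5714, -0.5714).
‖u_2‖ = 2.0702, so e_2 = (0.2070, 0.8971, 0.2760, -0.2760).
e_1·v_3 = 0.5071·4 + (-0.1690)·3 + 0.6761·(-2) + 0.5071·(-2) = -0.8452; e_2·v_3 = 0.2070·4 + 0.8971·3 + 0.2760·(-2) + (-0.2760)·(-2) = 3.5193.
u_3 = v_3 + 0.8452·e_1 − 3.5193·e_2 = (3.7000, -0.3000, -2.4000, -0.6000).
‖u_3‖ = 4.4609, so e_3 = (0.8294, -0.0673, -0.5380, -0.1345).
Qᵀb = (0.8452, -2.5532, 2.3986).
Back-substitute: x_3 = 2.3986/4.4609 = 0.5377.
x_2 = (-2.5532 − 3.5193·0.5377)/2.0702 = -2.1474.
x_1 = (0.8452 − 5.0709·(-2.1474) + 0.8452·0.5377)/5.9161 = 2.0603.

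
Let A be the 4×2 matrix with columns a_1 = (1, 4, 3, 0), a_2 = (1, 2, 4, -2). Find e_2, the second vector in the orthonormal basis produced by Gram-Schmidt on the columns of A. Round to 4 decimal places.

e_1 = a_1/‖a_1‖ = (1, 4, 3, 0)/5.0990 = (0.1961, 0.7845, 0.5883, 0.0000).
r_{12} = e_1·a_2 = 4.1184.
u_2 = a_2 − 4.1184·e_1 = (0.1923, -1.2308, 1.5769, -2.0000).
‖u_2‖ = 2.8352, so e_2 = (0.0678, -0.4341, 0.5562, -0.7054).

e_2 = (0.0678, -0.4341, 0.5562, -0.7054)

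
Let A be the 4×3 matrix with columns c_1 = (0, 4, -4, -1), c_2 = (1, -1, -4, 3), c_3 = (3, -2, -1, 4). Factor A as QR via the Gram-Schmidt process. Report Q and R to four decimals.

Q = [[0.0000, 0.2018, 0.8278], [0.6963, -0.4220, 0.3803], [-0.6963, -0.5872, 0.3132], [-0.1741, 0.6606, 0.2685]], R = [[5.7446, 1.5667, -1.3926], [0.0000, 4.9543, 4.6791], [0.0000, 0.0000, 2.4833]]

c_1 = (0, 4, -4, -1); ‖c_1‖ = 5.7446, so e_1 = (0.0000, 0.6963, -0.6963, -0.1741).
e_1·c_2 = 0.0000·1 + 0.6963·(-1) + (-0.6963)·(-4) + (-0.1741)·3 = 1.5667.
u_2 = c_2 − 1.5667·e_1 = (1.0000, -2.0909, -2.9091, 3.2727).
‖u_2‖ = 4.9543, so e_2 = (0.2018, -0.4220, -0.5872, 0.6606).
e_1·c_3 = 0.0000·3 + 0.6963·(-2) + (-0.6963)·(-1) + (-0.1741)·4 = -1.3926; e_2·c_3 = 0.2018·3 + (-0.4220)·(-2) + (-0.5872)·(-1) + 0.6606·4 = 4.6791.
u_3 = c_3 + 1.3926·e_1 − 4.6791·e_2 = (2.0556, 0.9444, 0.7778, 0.6667).
‖u_3‖ = 2.4833, so e_3 = (0.8278, 0.3803, 0.3132, 0.2685).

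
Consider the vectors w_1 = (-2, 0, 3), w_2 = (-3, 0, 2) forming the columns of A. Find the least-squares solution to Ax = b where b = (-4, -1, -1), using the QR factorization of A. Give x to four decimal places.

e_1 = w_1/‖w_1‖ = (-2, 0, 3)/3.6056 = (-0.5547, 0.0000, 0.8321).
r_{12} = e_1·w_2 = 3.3282.
u_2 = w_2 − 3.3282·e_1 = (-1.1538, 0.0000, -0.7692).
‖u_2‖ = 1.3868, so e_2 = (-0.8321, 0.0000, -0.5547).
Qᵀb = (1.3868, 3.8829).
Back-substitute: x_2 = 3.8829/1.3868 = 2.8000.
x_1 = (1.3868 − 3.3282·2.8000)/3.6056 = -2.2000.

x = (-2.2000, 2.8000)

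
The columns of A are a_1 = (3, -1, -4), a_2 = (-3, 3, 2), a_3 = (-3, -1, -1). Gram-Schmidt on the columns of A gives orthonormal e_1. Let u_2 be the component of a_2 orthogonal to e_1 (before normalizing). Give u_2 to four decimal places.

e_1 = a_1/‖a_1‖ = (3, -1, -4)/5.0990 = (0.5883, -0.1961, -0.7845).
r_{12} = e_1·a_2 = -3.9223.
u_2 = a_2 + 3.9223·e_1 = (-0.6923, 2.2308, -1.0769).

u_2 = (-0.6923, 2.2308, -1.0769)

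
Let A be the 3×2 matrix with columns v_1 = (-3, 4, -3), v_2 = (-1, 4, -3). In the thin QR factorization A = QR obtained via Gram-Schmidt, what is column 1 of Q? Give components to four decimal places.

q_1 = v_1/‖v_1‖ = (-3, 4, -3)/5.8310 = (-0.5145, 0.6860, -0.5145).

q_1 = (-0.5145, 0.6860, -0.5145)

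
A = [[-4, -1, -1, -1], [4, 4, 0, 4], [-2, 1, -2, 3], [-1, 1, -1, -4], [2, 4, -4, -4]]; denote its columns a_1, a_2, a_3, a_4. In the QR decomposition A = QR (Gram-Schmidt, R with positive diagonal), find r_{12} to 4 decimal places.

q_1 = a_1/‖a_1‖ = (-4, 4, -2, -1, 2)/6.4031 = (-0.6247, 0.6247, -0.3123, -0.1562, 0.3123).
r_{12} = q_1·a_2 = 3.9043.

r_{12} = 3.9043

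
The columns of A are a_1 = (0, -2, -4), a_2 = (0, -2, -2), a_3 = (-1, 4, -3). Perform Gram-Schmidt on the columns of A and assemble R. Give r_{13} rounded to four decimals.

a_1 = (0, -2, -4); ‖a_1‖ = 4.4721, so q_1 = (0.0000, -0.4472, -0.8944).
r_{13} = q_1·a_3 = 0.8944.

r_{13} = 0.8944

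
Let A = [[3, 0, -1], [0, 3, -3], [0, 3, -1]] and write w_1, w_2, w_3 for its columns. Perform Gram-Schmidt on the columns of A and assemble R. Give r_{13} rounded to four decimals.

q_1 = w_1/‖w_1‖ = (3, 0, 0)/3.0000 = (1.0000, 0.0000, 0.0000).
r_{13} = q_1·w_3 = -1.0000.

r_{13} = -1.0000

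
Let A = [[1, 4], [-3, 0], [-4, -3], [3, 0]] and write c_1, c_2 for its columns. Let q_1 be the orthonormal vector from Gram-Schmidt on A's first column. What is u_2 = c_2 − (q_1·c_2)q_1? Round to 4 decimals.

q_1 = c_1/‖c_1‖ = (1, -3, -4, 3)/5.9161 = (0.1690, -0.5071, -0.6761, 0.5071).
r_{12} = q_1·c_2 = 2.7045.
u_2 = c_2 − 2.7045·q_1 = (3.5429, 1.3714, -1.1714, -1.3714).

u_2 = (3.5429, 1.3714, -1.1714, -1.3714)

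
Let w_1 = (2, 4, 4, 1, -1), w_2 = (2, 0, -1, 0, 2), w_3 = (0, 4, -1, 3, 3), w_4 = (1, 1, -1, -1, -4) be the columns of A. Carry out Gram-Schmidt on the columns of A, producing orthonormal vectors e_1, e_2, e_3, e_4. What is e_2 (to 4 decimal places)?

w_1 = (2, 4, 4, 1, -1); ‖w_1‖ = 6.1644, so e_1 = (0.3244, 0.6489, 0.6489, 0.1622, -0.1622).
e_1·w_2 = 0.3244·2 + 0.6489·0 + 0.6489·(-1) + 0.1622·0 + (-0.1622)·2 = -0.3244.
u_2 = w_2 + 0.3244·e_1 = (2.1053, 0.2105, -0.7895, 0.0526, 1.9474).
‖u_2‖ = 2.9824, so e_2 = (0.7059, 0.0706, -0.2647, 0.0176, 0.6530).

e_2 = (0.7059, 0.0706, -0.2647, 0.0176, 0.6530)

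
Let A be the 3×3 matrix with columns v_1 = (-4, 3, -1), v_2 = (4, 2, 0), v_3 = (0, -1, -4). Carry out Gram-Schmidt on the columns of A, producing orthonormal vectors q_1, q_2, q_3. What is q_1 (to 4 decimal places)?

q_1 = v_1/‖v_1‖ = (-4, 3, -1)/5.0990 = (-0.7845, 0.5883, -0.1961).

q_1 = (-0.7845, 0.5883, -0.1961)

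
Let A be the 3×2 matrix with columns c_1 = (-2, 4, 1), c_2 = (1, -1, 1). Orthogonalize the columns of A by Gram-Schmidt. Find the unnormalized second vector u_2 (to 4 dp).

u_2 = (0.5238, -0.0476, 1.2381)

q_1 = c_1/‖c_1‖ = (-2, 4, 1)/4.5826 = (-0.4364, 0.8729, 0.2182).
r_{12} = q_1·c_2 = -1.0911.
u_2 = c_2 + 1.0911·q_1 = (0.5238, -0.0476, 1.2381).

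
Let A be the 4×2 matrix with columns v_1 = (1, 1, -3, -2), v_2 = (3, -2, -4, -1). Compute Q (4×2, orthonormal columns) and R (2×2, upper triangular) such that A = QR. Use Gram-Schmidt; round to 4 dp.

Q = [[0.2582, 0.5164], [0.2582, -0.7746], [-0.7746, -0.2582], [-0.5164, 0.2582]], R = [[3.8730, 3.8730], [0.0000, 3.8730]]

v_1 = (1, 1, -3, -2); ‖v_1‖ = 3.8730, so e_1 = (0.2582, 0.2582, -0.7746, -0.5164).
e_1·v_2 = 0.2582·3 + 0.2582·(-2) + (-0.7746)·(-4) + (-0.5164)·(-1) = 3.8730.
u_2 = v_2 − 3.8730·e_1 = (2.0000, -3.0000, -1.0000, 1.0000).
‖u_2‖ = 3.8730, so e_2 = (0.5164, -0.7746, -0.2582, 0.2582).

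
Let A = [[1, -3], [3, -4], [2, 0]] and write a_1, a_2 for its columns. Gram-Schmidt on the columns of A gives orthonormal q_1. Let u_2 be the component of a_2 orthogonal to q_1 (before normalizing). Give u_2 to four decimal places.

u_2 = (-1.9286, -0.7857, 2.1429)

a_1 = (1, 3, 2); ‖a_1‖ = 3.7417, so q_1 = (0.2673, 0.8018, 0.5345).
q_1·a_2 = 0.2673·(-3) + 0.8018·(-4) + 0.5345·0 = -4.0089.
u_2 = a_2 + 4.0089·q_1 = (-1.9286, -0.7857, 2.1429).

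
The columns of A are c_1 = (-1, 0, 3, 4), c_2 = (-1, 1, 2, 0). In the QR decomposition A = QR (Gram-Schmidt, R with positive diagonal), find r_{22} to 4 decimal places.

r_{22} = 2.0286

c_1 = (-1, 0, 3, 4); ‖c_1‖ = 5.0990, so q_1 = (-0.1961, 0.0000, 0.5883, 0.7845).
q_1·c_2 = (-0.1961)·(-1) + 0.0000·1 + 0.5883·2 + 0.7845·0 = 1.3728.
u_2 = c_2 − 1.3728·q_1 = (-0.7308, 1.0000, 1.1923, -1.0769).
r_{22} = ‖u_2‖ = 2.0286.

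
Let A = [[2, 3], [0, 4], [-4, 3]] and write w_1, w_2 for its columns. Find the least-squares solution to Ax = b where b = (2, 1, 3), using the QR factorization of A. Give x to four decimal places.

x = (-0.2453, 0.5155)

e_1 = w_1/‖w_1‖ = (2, 0, -4)/4.4721 = (0.4472, 0.0000, -0.8944).
r_{12} = e_1·w_2 = -1.3416.
u_2 = w_2 + 1.3416·e_1 = (3.6000, 4.0000, 1.8000).
‖u_2‖ = 5.6745, so e_2 = (0.6344, 0.7049, 0.3172).
Qᵀb = (-1.7889, 2.9254).
Back-substitute: x_2 = 2.9254/5.6745 = 0.5155.
x_1 = (-1.7889 + 1.3416·0.5155)/4.4721 = -0.2453.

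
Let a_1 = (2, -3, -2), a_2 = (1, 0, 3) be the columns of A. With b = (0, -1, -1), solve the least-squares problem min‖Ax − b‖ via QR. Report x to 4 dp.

x = (0.2468, -0.2013)

q_1 = a_1/‖a_1‖ = (2, -3, -2)/4.1231 = (0.4851, -0.7276, -0.4851).
r_{12} = q_1·a_2 = -0.9701.
u_2 = a_2 + 0.9701·q_1 = (1.4706, -0.7059, 2.5294).
‖u_2‖ = 3.0098, so q_2 = (0.4886, -0.2345, 0.8404).
Qᵀb = (1.2127, -0.6059).
Back-substitute: x_2 = -0.6059/3.0098 = -0.2013.
x_1 = (1.2127 + 0.9701·(-0.2013))/4.1231 = 0.2468.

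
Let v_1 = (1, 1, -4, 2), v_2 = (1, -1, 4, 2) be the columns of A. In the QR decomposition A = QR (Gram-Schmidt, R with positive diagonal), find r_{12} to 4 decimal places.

r_{12} = -2.5584

v_1 = (1, 1, -4, 2); ‖v_1‖ = 4.6904, so q_1 = (0.2132, 0.2132, -0.8528, 0.4264).
r_{12} = q_1·v_2 = -2.5584.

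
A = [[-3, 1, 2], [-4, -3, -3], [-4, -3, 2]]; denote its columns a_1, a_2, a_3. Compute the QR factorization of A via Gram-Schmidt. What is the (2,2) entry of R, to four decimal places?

r_{22} = 2.8712

e_1 = a_1/‖a_1‖ = (-3, -4, -4)/6.4031 = (-0.4685, -0.6247, -0.6247).
r_{12} = e_1·a_2 = 3.2796.
u_2 = a_2 − 3.2796·e_1 = (2.5366, -0.9512, -0.9512).
r_{22} = ‖u_2‖ = 2.8712.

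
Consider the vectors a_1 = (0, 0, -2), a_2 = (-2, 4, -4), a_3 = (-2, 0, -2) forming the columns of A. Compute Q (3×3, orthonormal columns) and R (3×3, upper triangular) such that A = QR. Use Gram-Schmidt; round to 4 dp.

a_1 = (0, 0, -2); ‖a_1‖ = 2.0000, so q_1 = (0.0000, 0.0000, -1.0000).
q_1·a_2 = 0.0000·(-2) + 0.0000·4 + (-1.0000)·(-4) = 4.0000.
u_2 = a_2 − 4.0000·q_1 = (-2.0000, 4.0000, 0.0000).
‖u_2‖ = 4.4721, so q_2 = (-0.4472, 0.8944, 0.0000).
q_1·a_3 = 0.0000·(-2) + 0.0000·0 + (-1.0000)·(-2) = 2.0000; q_2·a_3 = (-0.4472)·(-2) + 0.8944·0 + 0.0000·(-2) = 0.8944.
u_3 = a_3 − 2.0000·q_1 − 0.8944·q_2 = (-1.6000, -0.8000, 0.0000).
‖u_3‖ = 1.7889, so q_3 = (-0.8944, -0.4472, 0.0000).

Q = [[0.0000, -0.4472, -0.8944], [0.0000, 0.8944, -0.4472], [-1.0000, 0.0000, 0.0000]], R = [[2.0000, 4.0000, 2.0000], [0.0000, 4.4721, 0.8944], [0.0000, 0.0000, 1.7889]]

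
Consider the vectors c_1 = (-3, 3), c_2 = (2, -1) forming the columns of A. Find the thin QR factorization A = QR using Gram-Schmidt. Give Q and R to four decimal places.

c_1 = (-3, 3); ‖c_1‖ = 4.2426, so e_1 = (-0.7071, 0.7071).
e_1·c_2 = (-0.7071)·2 + 0.7071·(-1) = -2.1213.
u_2 = c_2 + 2.1213·e_1 = (0.5000, 0.5000).
‖u_2‖ = 0.7071, so e_2 = (0.7071, 0.7071).

Q = [[-0.7071, 0.7071], [0.7071, 0.7071]], R = [[4.2426, -2.1213], [0.0000, 0.7071]]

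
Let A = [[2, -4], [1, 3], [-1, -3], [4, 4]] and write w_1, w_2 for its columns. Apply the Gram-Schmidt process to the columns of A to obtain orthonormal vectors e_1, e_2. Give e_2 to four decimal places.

w_1 = (2, 1, -1, 4); ‖w_1‖ = 4.6904, so e_1 = (0.4264, 0.2132, -0.2132, 0.8528).
e_1·w_2 = 0.4264·(-4) + 0.2132·3 + (-0.2132)·(-3) + 0.8528·4 = 2.9848.
u_2 = w_2 − 2.9848·e_1 = (-5.2727, 2.3636, -2.3636, 1.4545).
‖u_2‖ = 6.4102, so e_2 = (-0.8226, 0.3687, -0.3687, 0.2269).

e_2 = (-0.8226, 0.3687, -0.3687, 0.2269)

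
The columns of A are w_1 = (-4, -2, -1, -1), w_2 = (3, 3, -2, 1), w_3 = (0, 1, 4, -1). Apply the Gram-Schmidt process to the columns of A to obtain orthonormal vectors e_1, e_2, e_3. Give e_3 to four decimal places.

e_3 = (-0.3780, 0.7559, 0.3780, -0.3780)

w_1 = (-4, -2, -1, -1); ‖w_1‖ = 4.6904, so e_1 = (-0.8528, -0.4264, -0.2132, -0.2132).
e_1·w_2 = (-0.8528)·3 + (-0.4264)·3 + (-0.2132)·(-2) + (-0.2132)·1 = -3.6244.
u_2 = w_2 + 3.6244·e_1 = (-0.0909, 1.4545, -2.7727, 0.2273).
‖u_2‖ = 3.1406, so e_2 = (-0.0289, 0.4631, -0.8829, 0.0724).
e_1·w_3 = (-0.8528)·0 + (-0.4264)·1 + (-0.2132)·4 + (-0.2132)·(-1) = -1.0660; e_2·w_3 = (-0.0289)·0 + 0.4631·1 + (-0.8829)·4 + 0.0724·(-1) = -3.1406.
u_3 = w_3 + 1.0660·e_1 + 3.1406·e_2 = (-1.0000, 2.0000, 1.0000, -1.0000).
‖u_3‖ = 2.6458, so e_3 = (-0.3780, 0.7559, 0.3780, -0.3780).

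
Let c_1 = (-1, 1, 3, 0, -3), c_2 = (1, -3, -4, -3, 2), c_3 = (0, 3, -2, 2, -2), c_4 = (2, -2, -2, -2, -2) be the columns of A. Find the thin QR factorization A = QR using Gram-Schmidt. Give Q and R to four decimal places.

Q = [[-0.2236, -0.0260, 0.0241, 0.8521], [0.2236, -0.4939, 0.4577, -0.3176], [0.6708, -0.1820, -0.6919, 0.0957], [0.0000, -0.7798, 0.1080, 0.2779], [-0.6708, -0.3379, -0.5474, -0.2942]], R = [[4.4721, -4.9193, 0.6708, -0.8944], [0.0000, 3.8471, -2.0015, 3.5352], [0.0000, 0.0000, 4.0674, 1.3954], [0.0000, 0.0000, 0.0000, 2.1807]]

c_1 = (-1, 1, 3, 0, -3); ‖c_1‖ = 4.4721, so e_1 = (-0.2236, 0.2236, 0.6708, 0.0000, -0.6708).
e_1·c_2 = (-0.2236)·1 + 0.2236·(-3) + 0.6708·(-4) + 0.0000·(-3) + (-0.6708)·2 = -4.9193.
u_2 = c_2 + 4.9193·e_1 = (-0.1000, -1.9000, -0.7000, -3.0000, -1.3000).
‖u_2‖ = 3.8471, so e_2 = (-0.0260, -0.4939, -0.1820, -0.7798, -0.3379).
e_1·c_3 = (-0.2236)·0 + 0.2236·3 + 0.6708·(-2) + 0.0000·2 + (-0.6708)·(-2) = 0.6708; e_2·c_3 = (-0.0260)·0 + (-0.4939)·3 + (-0.1820)·(-2) + (-0.7798)·2 + (-0.3379)·(-2) = -2.0015.
u_3 = c_3 − 0.6708·e_1 + 2.0015·e_2 = (0.0980, 1.8615, -2.8142, 0.4392, -2.2264).
‖u_3‖ = 4.0674, so e_3 = (0.0241, 0.4577, -0.6919, 0.1080, -0.5474).
e_1·c_4 = (-0.2236)·2 + 0.2236·(-2) + 0.6708·(-2) + 0.0000·(-2) + (-0.6708)·(-2) = -0.8944; e_2·c_4 = (-0.0260)·2 + (-0.4939)·(-2) + (-0.1820)·(-2) + (-0.7798)·(-2) + (-0.3379)·(-2) = 3.5352; e_3·c_4 = 0.0241·2 + 0.4577·(-2) + (-0.6919)·(-2) + 0.1080·(-2) + (-0.5474)·(-2) = 1.3954.
u_4 = c_4 + 0.8944·e_1 − 3.5352·e_2 − 1.3954·e_3 = (1.8583, -0.6927, 0.2087, 0.6061, -0.6416).
‖u_4‖ = 2.1807, so e_4 = (0.8521, -0.3176, 0.0957, 0.2779, -0.2942).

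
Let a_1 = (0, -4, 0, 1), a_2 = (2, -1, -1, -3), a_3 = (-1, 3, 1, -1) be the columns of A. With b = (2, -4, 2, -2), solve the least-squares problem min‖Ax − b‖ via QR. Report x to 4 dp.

a_1 = (0, -4, 0, 1); ‖a_1‖ = 4.1231, so q_1 = (0.0000, -0.9701, 0.0000, 0.2425).
q_1·a_2 = 0.0000·2 + (-0.9701)·(-1) + 0.0000·(-1) + 0.2425·(-3) = 0.2425.
u_2 = a_2 − 0.2425·q_1 = (2.0000, -0.7647, -1.0000, -3.0588).
‖u_2‖ = 3.8654, so q_2 = (0.5174, -0.1978, -0.2587, -0.7913).
q_1·a_3 = 0.0000·(-1) + (-0.9701)·3 + 0.0000·1 + 0.2425·(-1) = -3.1530; q_2·a_3 = 0.5174·(-1) + (-0.1978)·3 + (-0.2587)·1 + (-0.7913)·(-1) = -0.5783.
u_3 = a_3 + 3.1530·q_1 + 0.5783·q_2 = (-0.7008, -0.1732, 0.8504, -0.6929).
‖u_3‖ = 1.3132, so q_3 = (-0.5337, -0.1319, 0.6476, -0.5277).
Qᵀb = (3.3955, 2.8914, 1.8109).
Back-substitute: x_3 = 1.8109/1.3132 = 1.3790.
x_2 = (2.8914 + 0.5783·1.3790)/3.8654 = 0.9543.
x_1 = (3.3955 − 0.2425·0.9543 + 3.1530·1.3790)/4.1231 = 1.8219.

x = (1.8219, 0.9543, 1.3790)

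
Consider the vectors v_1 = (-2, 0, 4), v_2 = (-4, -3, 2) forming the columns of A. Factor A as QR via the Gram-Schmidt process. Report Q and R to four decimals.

v_1 = (-2, 0, 4); ‖v_1‖ = 4.4721, so e_1 = (-0.4472, 0.0000, 0.8944).
e_1·v_2 = (-0.4472)·(-4) + 0.0000·(-3) + 0.8944·2 = 3.5777.
u_2 = v_2 − 3.5777·e_1 = (-2.4000, -3.0000, -1.2000).
‖u_2‖ = 4.0249, so e_2 = (-0.5963, -0.7454, -0.2981).

Q = [[-0.4472, -0.5963], [0.0000, -0.7454], [0.8944, -0.2981]], R = [[4.4721, 3.5777], [0.0000, 4.0249]]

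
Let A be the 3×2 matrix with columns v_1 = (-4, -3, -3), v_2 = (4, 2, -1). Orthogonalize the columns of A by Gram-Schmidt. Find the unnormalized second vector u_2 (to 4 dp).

v_1 = (-4, -3, -3); ‖v_1‖ = 5.8310, so e_1 = (-0.6860, -0.5145, -0.5145).
e_1·v_2 = (-0.6860)·4 + (-0.5145)·2 + (-0.5145)·(-1) = -3.2585.
u_2 = v_2 + 3.2585·e_1 = (1.7647, 0.3235, -2.6765).

u_2 = (1.7647, 0.3235, -2.6765)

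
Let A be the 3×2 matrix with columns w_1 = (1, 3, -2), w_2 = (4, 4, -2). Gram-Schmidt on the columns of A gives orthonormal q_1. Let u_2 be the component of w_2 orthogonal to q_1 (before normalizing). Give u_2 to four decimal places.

w_1 = (1, 3, -2); ‖w_1‖ = 3.7417, so q_1 = (0.2673, 0.8018, -0.5345).
q_1·w_2 = 0.2673·4 + 0.8018·4 + (-0.5345)·(-2) = 5.3452.
u_2 = w_2 − 5.3452·q_1 = (2.5714, -0.2857, 0.8571).

u_2 = (2.5714, -0.2857, 0.8571)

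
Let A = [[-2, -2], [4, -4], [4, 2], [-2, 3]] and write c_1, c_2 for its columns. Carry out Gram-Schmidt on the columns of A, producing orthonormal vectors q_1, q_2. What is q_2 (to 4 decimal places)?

c_1 = (-2, 4, 4, -2); ‖c_1‖ = 6.3246, so q_1 = (-0.3162, 0.6325, 0.6325, -0.3162).
q_1·c_2 = (-0.3162)·(-2) + 0.6325·(-4) + 0.6325·2 + (-0.3162)·3 = -1.5811.
u_2 = c_2 + 1.5811·q_1 = (-2.5000, -3.0000, 3.0000, 2.5000).
‖u_2‖ = 5.5227, so q_2 = (-0.4527, -0.5432, 0.5432, 0.4527).

q_2 = (-0.4527, -0.5432, 0.5432, 0.4527)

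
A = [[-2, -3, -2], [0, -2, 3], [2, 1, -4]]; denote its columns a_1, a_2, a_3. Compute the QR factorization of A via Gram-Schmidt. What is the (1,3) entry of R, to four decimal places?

a_1 = (-2, 0, 2); ‖a_1‖ = 2.8284, so e_1 = (-0.7071, 0.0000, 0.7071).
r_{13} = e_1·a_3 = -1.4142.

r_{13} = -1.4142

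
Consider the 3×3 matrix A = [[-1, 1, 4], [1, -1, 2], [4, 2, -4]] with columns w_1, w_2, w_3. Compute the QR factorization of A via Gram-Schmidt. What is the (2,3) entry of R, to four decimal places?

w_1 = (-1, 1, 4); ‖w_1‖ = 4.2426, so e_1 = (-0.2357, 0.2357, 0.9428).
e_1·w_2 = (-0.2357)·1 + 0.2357·(-1) + 0.9428·2 = 1.4142.
u_2 = w_2 − 1.4142·e_1 = (1.3333, -1.3333, 0.6667).
‖u_2‖ = 2.0000, so e_2 = (0.6667, -0.6667, 0.3333).
r_{23} = e_2·w_3 = 0.0000.

r_{23} = 0.0000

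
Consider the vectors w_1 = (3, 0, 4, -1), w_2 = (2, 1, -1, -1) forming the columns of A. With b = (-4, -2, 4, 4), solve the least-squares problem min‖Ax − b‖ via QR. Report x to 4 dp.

w_1 = (3, 0, 4, -1); ‖w_1‖ = 5.0990, so e_1 = (0.5883, 0.0000, 0.7845, -0.1961).
e_1·w_2 = 0.5883·2 + 0.0000·1 + 0.7845·(-1) + (-0.1961)·(-1) = 0.5883.
u_2 = w_2 − 0.5883·e_1 = (1.6538, 1.0000, -1.4615, -0.8846).
‖u_2‖ = 2.5795, so e_2 = (0.6411, 0.3877, -0.5666, -0.3429).
Qᵀb = (0.0000, -6.9781).
Back-substitute: x_2 = -6.9781/2.5795 = -2.7052.
x_1 = (0.0000 − 0.5883·(-2.7052))/5.0990 = 0.3121.

x = (0.3121, -2.7052)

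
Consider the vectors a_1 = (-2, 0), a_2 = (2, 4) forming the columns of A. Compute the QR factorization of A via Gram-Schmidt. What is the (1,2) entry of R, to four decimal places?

r_{12} = -2.0000

q_1 = a_1/‖a_1‖ = (-2, 0)/2.0000 = (-1.0000, 0.0000).
r_{12} = q_1·a_2 = -2.0000.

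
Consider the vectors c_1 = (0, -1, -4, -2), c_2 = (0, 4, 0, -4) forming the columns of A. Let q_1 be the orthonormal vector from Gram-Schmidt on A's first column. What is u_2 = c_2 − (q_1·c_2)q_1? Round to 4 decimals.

u_2 = (0.0000, 4.1905, 0.7619, -3.6190)

c_1 = (0, -1, -4, -2); ‖c_1‖ = 4.5826, so q_1 = (0.0000, -0.2182, -0.8729, -0.4364).
q_1·c_2 = 0.0000·0 + (-0.2182)·4 + (-0.8729)·0 + (-0.4364)·(-4) = 0.8729.
u_2 = c_2 − 0.8729·q_1 = (0.0000, 4.1905, 0.7619, -3.6190).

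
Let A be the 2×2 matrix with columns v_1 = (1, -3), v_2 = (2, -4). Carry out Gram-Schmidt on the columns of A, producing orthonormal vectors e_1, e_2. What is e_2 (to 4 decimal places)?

e_2 = (0.9487, 0.3162)

v_1 = (1, -3); ‖v_1‖ = 3.1623, so e_1 = (0.3162, -0.9487).
e_1·v_2 = 0.3162·2 + (-0.9487)·(-4) = 4.4272.
u_2 = v_2 − 4.4272·e_1 = (0.6000, 0.2000).
‖u_2‖ = 0.6325, so e_2 = (0.9487, 0.3162).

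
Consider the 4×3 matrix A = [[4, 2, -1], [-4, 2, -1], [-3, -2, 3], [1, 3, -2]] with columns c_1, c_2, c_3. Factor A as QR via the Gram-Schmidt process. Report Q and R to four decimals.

Q = [[0.6172, 0.2617, 0.5632], [-0.6172, 0.6542, -0.0024], [-0.4629, -0.3108, 0.8095], [0.1543, 0.6379, 0.1658]], R = [[6.4807, 1.3887, -1.6973], [0.0000, 4.3671, -3.1240], [0.0000, 0.0000, 1.5361]]

c_1 = (4, -4, -3, 1); ‖c_1‖ = 6.4807, so q_1 = (0.6172, -0.6172, -0.4629, 0.1543).
q_1·c_2 = 0.6172·2 + (-0.6172)·2 + (-0.4629)·(-2) + 0.1543·3 = 1.3887.
u_2 = c_2 − 1.3887·q_1 = (1.1429, 2.8571, -1.3571, 2.7857).
‖u_2‖ = 4.3671, so q_2 = (0.2617, 0.6542, -0.3108, 0.6379).
q_1·c_3 = 0.6172·(-1) + (-0.6172)·(-1) + (-0.4629)·3 + 0.1543·(-2) = -1.6973; q_2·c_3 = 0.2617·(-1) + 0.6542·(-1) + (-0.3108)·3 + 0.6379·(-2) = -3.1240.
u_3 = c_3 + 1.6973·q_1 + 3.1240·q_2 = (0.8652, -0.0037, 1.2434, 0.2547).
‖u_3‖ = 1.5361, so q_3 = (0.5632, -0.0024, 0.8095, 0.1658).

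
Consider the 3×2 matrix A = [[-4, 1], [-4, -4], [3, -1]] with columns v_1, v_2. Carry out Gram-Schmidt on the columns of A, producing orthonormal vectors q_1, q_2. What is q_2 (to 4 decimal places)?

q_2 = (0.4692, -0.7799, -0.4143)

q_1 = v_1/‖v_1‖ = (-4, -4, 3)/6.4031 = (-0.6247, -0.6247, 0.4685).
r_{12} = q_1·v_2 = 1.4056.
u_2 = v_2 − 1.4056·q_1 = (1.8780, -3.1220, -1.6585).
‖u_2‖ = 4.0030, so q_2 = (0.4692, -0.7799, -0.4143).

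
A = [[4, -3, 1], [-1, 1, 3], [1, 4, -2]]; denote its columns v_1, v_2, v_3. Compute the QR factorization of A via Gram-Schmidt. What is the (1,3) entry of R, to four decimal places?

q_1 = v_1/‖v_1‖ = (4, -1, 1)/4.2426 = (0.9428, -0.2357, 0.2357).
r_{13} = q_1·v_3 = -0.2357.

r_{13} = -0.2357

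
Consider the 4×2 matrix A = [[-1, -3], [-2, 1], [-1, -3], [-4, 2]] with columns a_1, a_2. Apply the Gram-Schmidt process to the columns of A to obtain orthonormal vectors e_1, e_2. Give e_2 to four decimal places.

e_2 = (-0.6742, 0.1348, -0.6742, 0.2697)

a_1 = (-1, -2, -1, -4); ‖a_1‖ = 4.6904, so e_1 = (-0.2132, -0.4264, -0.2132, -0.8528).
e_1·a_2 = (-0.2132)·(-3) + (-0.4264)·1 + (-0.2132)·(-3) + (-0.8528)·2 = -0.8528.
u_2 = a_2 + 0.8528·e_1 = (-3.1818, 0.6364, -3.1818, 1.2727).
‖u_2‖ = 4.7194, so e_2 = (-0.6742, 0.1348, -0.6742, 0.2697).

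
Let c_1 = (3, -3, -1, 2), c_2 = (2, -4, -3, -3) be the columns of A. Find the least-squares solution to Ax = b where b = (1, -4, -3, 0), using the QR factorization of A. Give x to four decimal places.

e_1 = c_1/‖c_1‖ = (3, -3, -1, 2)/4.7958 = (0.6255, -0.6255, -0.2085, 0.4170).
r_{12} = e_1·c_2 = 3.1277.
u_2 = c_2 − 3.1277·e_1 = (0.0435, -2.0435, -2.3478, -4.3043).
‖u_2‖ = 5.3120, so e_2 = (0.0082, -0.3847, -0.4420, -0.8103).
Qᵀb = (3.7533, 2.8729).
Back-substitute: x_2 = 2.8729/5.3120 = 0.5408.
x_1 = (3.7533 − 3.1277·0.5408)/4.7958 = 0.4299.

x = (0.4299, 0.5408)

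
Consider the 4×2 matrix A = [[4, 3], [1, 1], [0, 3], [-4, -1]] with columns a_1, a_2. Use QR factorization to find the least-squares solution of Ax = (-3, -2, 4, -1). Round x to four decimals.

x = (-0.6307, 0.6361)

a_1 = (4, 1, 0, -4); ‖a_1‖ = 5.7446, so e_1 = (0.6963, 0.1741, 0.0000, -0.6963).
e_1·a_2 = 0.6963·3 + 0.1741·1 + 0.0000·3 + (-0.6963)·(-1) = 2.9593.
u_2 = a_2 − 2.9593·e_1 = (0.9394, 0.4848, 3.0000, 1.0606).
‖u_2‖ = 3.3530, so e_2 = (0.2802, 0.1446, 0.8947, 0.3163).
Qᵀb = (-1.7408, 2.1329).
Back-substitute: x_2 = 2.1329/3.3530 = 0.6361.
x_1 = (-1.7408 − 2.9593·0.6361)/5.7446 = -0.6307.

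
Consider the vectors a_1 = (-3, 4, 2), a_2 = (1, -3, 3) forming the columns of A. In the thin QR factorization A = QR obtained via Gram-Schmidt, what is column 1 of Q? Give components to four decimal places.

e_1 = (-0.5571, 0.7428, 0.3714)

a_1 = (-3, 4, 2); ‖a_1‖ = 5.3852, so e_1 = (-0.5571, 0.7428, 0.3714).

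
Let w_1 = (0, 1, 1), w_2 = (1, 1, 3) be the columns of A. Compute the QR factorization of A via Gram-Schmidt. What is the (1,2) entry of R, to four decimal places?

r_{12} = 2.8284

e_1 = w_1/‖w_1‖ = (0, 1, 1)/1.4142 = (0.0000, 0.7071, 0.7071).
r_{12} = e_1·w_2 = 2.8284.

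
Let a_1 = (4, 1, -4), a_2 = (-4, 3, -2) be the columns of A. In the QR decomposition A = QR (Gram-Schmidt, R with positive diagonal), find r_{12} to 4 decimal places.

r_{12} = -0.8704

q_1 = a_1/‖a_1‖ = (4, 1, -4)/5.7446 = (0.6963, 0.1741, -0.6963).
r_{12} = q_1·a_2 = -0.8704.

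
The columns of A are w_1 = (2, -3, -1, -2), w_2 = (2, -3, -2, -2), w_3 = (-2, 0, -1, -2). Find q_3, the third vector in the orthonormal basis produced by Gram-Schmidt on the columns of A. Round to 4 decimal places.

q_3 = (-0.7071, 0.0000, 0.0000, -0.7071)

w_1 = (2, -3, -1, -2); ‖w_1‖ = 4.2426, so q_1 = (0.4714, -0.7071, -0.2357, -0.4714).
q_1·w_2 = 0.4714·2 + (-0.7071)·(-3) + (-0.2357)·(-2) + (-0.4714)·(-2) = 4.4783.
u_2 = w_2 − 4.4783·q_1 = (-0.1111, 0.1667, -0.9444, 0.1111).
‖u_2‖ = 0.9718, so q_2 = (-0.1143, 0.1715, -0.9718, 0.1143).
q_1·w_3 = 0.4714·(-2) + (-0.7071)·0 + (-0.2357)·(-1) + (-0.4714)·(-2) = 0.2357; q_2·w_3 = (-0.1143)·(-2) + 0.1715·0 + (-0.9718)·(-1) + 0.1143·(-2) = 0.9718.
u_3 = w_3 − 0.2357·q_1 − 0.9718·q_2 = (-2.0000, 0.0000, 0.0000, -2.0000).
‖u_3‖ = 2.8284, so q_3 = (-0.7071, 0.0000, 0.0000, -0.7071).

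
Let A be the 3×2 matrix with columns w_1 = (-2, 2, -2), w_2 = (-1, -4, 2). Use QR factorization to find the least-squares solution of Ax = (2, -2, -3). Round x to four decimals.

x = (-0.2763, -0.1316)

q_1 = w_1/‖w_1‖ = (-2, 2, -2)/3.4641 = (-0.5774, 0.5774, -0.5774).
r_{12} = q_1·w_2 = -2.8868.
u_2 = w_2 + 2.8868·q_1 = (-2.6667, -2.3333, 0.3333).
‖u_2‖ = 3.5590, so q_2 = (-0.7493, -0.6556, 0.0937).
Qᵀb = (-0.5774, -0.4683).
Back-substitute: x_2 = -0.4683/3.5590 = -0.1316.
x_1 = (-0.5774 + 2.8868·(-0.1316))/3.4641 = -0.2763.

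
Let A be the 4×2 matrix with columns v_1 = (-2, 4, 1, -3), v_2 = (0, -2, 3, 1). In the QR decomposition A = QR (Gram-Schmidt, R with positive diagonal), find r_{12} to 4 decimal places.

r_{12} = -1.4606

q_1 = v_1/‖v_1‖ = (-2, 4, 1, -3)/5.4772 = (-0.3651, 0.7303, 0.1826, -0.5477).
r_{12} = q_1·v_2 = -1.4606.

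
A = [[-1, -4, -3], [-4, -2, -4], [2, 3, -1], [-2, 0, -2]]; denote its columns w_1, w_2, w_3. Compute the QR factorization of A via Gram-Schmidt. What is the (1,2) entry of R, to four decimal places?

r_{12} = 3.6000

e_1 = w_1/‖w_1‖ = (-1, -4, 2, -2)/5.0000 = (-0.2000, -0.8000, 0.4000, -0.4000).
r_{12} = e_1·w_2 = 3.6000.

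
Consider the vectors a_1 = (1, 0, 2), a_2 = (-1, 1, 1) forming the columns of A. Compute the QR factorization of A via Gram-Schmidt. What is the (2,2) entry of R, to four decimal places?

r_{22} = 1.6733

a_1 = (1, 0, 2); ‖a_1‖ = 2.2361, so q_1 = (0.4472, 0.0000, 0.8944).
q_1·a_2 = 0.4472·(-1) + 0.0000·1 + 0.8944·1 = 0.4472.
u_2 = a_2 − 0.4472·q_1 = (-1.2000, 1.0000, 0.6000).
r_{22} = ‖u_2‖ = 1.6733.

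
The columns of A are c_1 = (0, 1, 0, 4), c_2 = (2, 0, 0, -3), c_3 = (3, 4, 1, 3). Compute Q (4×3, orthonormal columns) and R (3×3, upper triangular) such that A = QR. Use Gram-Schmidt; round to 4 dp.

c_1 = (0, 1, 0, 4); ‖c_1‖ = 4.1231, so e_1 = (0.0000, 0.2425, 0.0000, 0.9701).
e_1·c_2 = 0.0000·2 + 0.2425·0 + 0.0000·0 + 0.9701·(-3) = -2.9104.
u_2 = c_2 + 2.9104·e_1 = (2.0000, 0.7059, 0.0000, -0.1765).
‖u_2‖ = 2.1282, so e_2 = (0.9397, 0.3317, 0.0000, -0.0829).
e_1·c_3 = 0.0000·3 + 0.2425·4 + 0.0000·1 + 0.9701·3 = 3.8806; e_2·c_3 = 0.9397·3 + 0.3317·4 + 0.0000·1 + (-0.0829)·3 = 3.8972.
u_3 = c_3 − 3.8806·e_1 − 3.8972·e_2 = (-0.6623, 1.7662, 1.0000, -0.4416).
‖u_3‖ = 2.1802, so e_3 = (-0.3038, 0.8101, 0.4587, -0.2025).

Q = [[0.0000, 0.9397, -0.3038], [0.2425, 0.3317, 0.8101], [0.0000, 0.0000, 0.4587], [0.9701, -0.0829, -0.2025]], R = [[4.1231, -2.9104, 3.8806], [0.0000, 2.1282, 3.8972], [0.0000, 0.0000, 2.1802]]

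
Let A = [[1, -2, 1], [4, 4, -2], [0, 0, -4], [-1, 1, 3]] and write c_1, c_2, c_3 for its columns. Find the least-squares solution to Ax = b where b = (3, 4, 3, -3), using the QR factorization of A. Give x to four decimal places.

e_1 = c_1/‖c_1‖ = (1, 4, 0, -1)/4.2426 = (0.2357, 0.9428, 0.0000, -0.2357).
r_{12} = e_1·c_2 = 3.0641.
u_2 = c_2 − 3.0641·e_1 = (-2.7222, 1.1111, 0.0000, 1.7222).
‖u_2‖ = 3.4075, so e_2 = (-0.7989, 0.3261, 0.0000, 0.5054).
r_{13} = e_1·c_3 = -2.3570; r_{23} = e_2·c_3 = 0.0652.
u_3 = c_3 + 2.3570·e_1 − 0.0652·e_2 = (1.6077, 0.2010, -4.0000, 2.4115).
‖u_3‖ = 4.9437, so e_3 = (0.3252, 0.0406, -0.8091, 0.4878).
Qᵀb = (5.1854, -2.6086, -2.7525).
Back-substitute: x_3 = -2.7525/4.9437 = -0.5568.
x_2 = (-2.6086 − 0.0652·(-0.5568))/3.4075 = -0.7549.
x_1 = (5.1854 − 3.0641·(-0.7549) + 2.3570·(-0.5568))/4.2426 = 1.4581.

x = (1.4581, -0.7549, -0.5568)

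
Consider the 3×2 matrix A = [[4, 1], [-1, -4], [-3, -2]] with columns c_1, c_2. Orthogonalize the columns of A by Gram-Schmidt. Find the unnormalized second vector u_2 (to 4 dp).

u_2 = (-1.1538, -3.4615, -0.3846)

e_1 = c_1/‖c_1‖ = (4, -1, -3)/5.0990 = (0.7845, -0.1961, -0.5883).
r_{12} = e_1·c_2 = 2.7456.
u_2 = c_2 − 2.7456·e_1 = (-1.1538, -3.4615, -0.3846).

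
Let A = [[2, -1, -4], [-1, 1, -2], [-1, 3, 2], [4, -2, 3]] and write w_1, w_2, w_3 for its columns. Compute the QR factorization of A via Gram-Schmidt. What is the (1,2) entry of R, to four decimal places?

r_{12} = -2.9848

w_1 = (2, -1, -1, 4); ‖w_1‖ = 4.6904, so q_1 = (0.4264, -0.2132, -0.2132, 0.8528).
r_{12} = q_1·w_2 = -2.9848.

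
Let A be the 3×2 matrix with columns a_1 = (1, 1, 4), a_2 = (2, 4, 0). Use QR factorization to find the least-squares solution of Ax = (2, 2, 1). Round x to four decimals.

e_1 = a_1/‖a_1‖ = (1, 1, 4)/4.2426 = (0.2357, 0.2357, 0.9428).
r_{12} = e_1·a_2 = 1.4142.
u_2 = a_2 − 1.4142·e_1 = (1.6667, 3.6667, -1.3333).
‖u_2‖ = 4.2426, so e_2 = (0.3928, 0.8642, -0.3143).
Qᵀb = (1.8856, 2.1999).
Back-substitute: x_2 = 2.1999/4.2426 = 0.5185.
x_1 = (1.8856 − 1.4142·0.5185)/4.2426 = 0.2716.

x = (0.2716, 0.5185)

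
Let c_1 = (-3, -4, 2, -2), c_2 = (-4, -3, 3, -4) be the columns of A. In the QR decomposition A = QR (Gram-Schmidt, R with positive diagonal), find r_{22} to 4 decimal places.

r_{22} = 2.4985

q_1 = c_1/‖c_1‖ = (-3, -4, 2, -2)/5.7446 = (-0.5222, -0.6963, 0.3482, -0.3482).
r_{12} = q_1·c_2 = 6.6150.
u_2 = c_2 − 6.6150·q_1 = (-0.5455, 1.6061, 0.6970, -1.6970).
r_{22} = ‖u_2‖ = 2.4985.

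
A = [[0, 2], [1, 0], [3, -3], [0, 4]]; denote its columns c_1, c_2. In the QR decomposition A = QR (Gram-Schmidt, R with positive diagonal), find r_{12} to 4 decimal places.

r_{12} = -2.8460

e_1 = c_1/‖c_1‖ = (0, 1, 3, 0)/3.1623 = (0.0000, 0.3162, 0.9487, 0.0000).
r_{12} = e_1·c_2 = -2.8460.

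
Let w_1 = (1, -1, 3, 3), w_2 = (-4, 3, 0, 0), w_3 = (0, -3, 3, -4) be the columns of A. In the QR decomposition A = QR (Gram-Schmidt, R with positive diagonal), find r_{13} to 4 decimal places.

w_1 = (1, -1, 3, 3); ‖w_1‖ = 4.4721, so e_1 = (0.2236, -0.2236, 0.6708, 0.6708).
r_{13} = e_1·w_3 = 0.0000.

r_{13} = 0.0000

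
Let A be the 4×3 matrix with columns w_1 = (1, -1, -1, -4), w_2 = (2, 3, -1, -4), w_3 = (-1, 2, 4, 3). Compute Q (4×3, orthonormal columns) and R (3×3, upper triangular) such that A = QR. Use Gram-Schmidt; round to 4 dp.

e_1 = w_1/‖w_1‖ = (1, -1, -1, -4)/4.3589 = (0.2294, -0.2294, -0.2294, -0.9177).
r_{12} = e_1·w_2 = 3.6707.
u_2 = w_2 − 3.6707·e_1 = (1.1579, 3.8421, -0.1579, -0.6316).
‖u_2‖ = 4.0653, so e_2 = (0.2848, 0.9451, -0.0388, -0.1554).
r_{13} = e_1·w_3 = -4.3589; r_{23} = e_2·w_3 = 0.9839.
u_3 = w_3 + 4.3589·e_1 − 0.9839·e_2 = (-0.2803, 0.0701, 3.0382, -0.8471).
‖u_3‖ = 3.1673, so e_3 = (-0.0885, 0.0221, 0.9592, -0.2675).

Q = [[0.2294, 0.2848, -0.0885], [-0.2294, 0.9451, 0.0221], [-0.2294, -0.0388, 0.9592], [-0.9177, -0.1554, -0.2675]], R = [[4.3589, 3.6707, -4.3589], [0.0000, 4.0653, 0.9839], [0.0000, 0.0000, 3.1673]]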